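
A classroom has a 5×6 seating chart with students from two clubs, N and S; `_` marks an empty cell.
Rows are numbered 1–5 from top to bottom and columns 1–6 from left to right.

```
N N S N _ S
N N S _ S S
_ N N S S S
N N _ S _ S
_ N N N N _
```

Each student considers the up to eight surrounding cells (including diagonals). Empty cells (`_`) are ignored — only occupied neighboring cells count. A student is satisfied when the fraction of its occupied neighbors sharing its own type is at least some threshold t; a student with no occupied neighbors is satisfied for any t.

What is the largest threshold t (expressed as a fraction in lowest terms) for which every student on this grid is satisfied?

(1,1)N 3/3
(1,2)N 3/5
(1,3)S 1/4
(1,4)N 0/3
(1,6)S 2/2
(2,1)N 4/4
(2,2)N 5/7
(2,3)S 2/7
(2,5)S 5/6
(2,6)S 4/4
(3,2)N 5/6
(3,3)N 3/6
(3,4)S 4/5
(3,5)S 6/6
(3,6)S 4/4
(4,1)N 3/3
(4,2)N 5/5
(4,4)S 2/6
(4,6)S 2/3
(5,2)N 3/3
(5,3)N 3/4
(5,4)N 2/3
(5,5)N 1/3
The smallest same-type fraction is 0/3 at (1,4), which reduces to 0/1. Any threshold above that leaves this student unsatisfied.

0/1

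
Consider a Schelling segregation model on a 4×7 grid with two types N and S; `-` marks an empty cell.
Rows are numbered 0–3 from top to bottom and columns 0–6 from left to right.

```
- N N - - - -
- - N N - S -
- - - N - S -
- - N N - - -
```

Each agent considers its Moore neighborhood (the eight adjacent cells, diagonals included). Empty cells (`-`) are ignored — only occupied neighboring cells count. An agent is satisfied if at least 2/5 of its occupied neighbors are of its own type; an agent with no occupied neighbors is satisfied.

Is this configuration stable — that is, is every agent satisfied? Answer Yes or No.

(0,1)N 2/2 satisfied
(0,2)N 3/3 satisfied
(1,2)N 4/4 satisfied
(1,3)N 3/3 satisfied
(1,5)S 1/1 satisfied
(2,3)N 4/4 satisfied
(2,5)S 1/1 satisfied
(3,2)N 2/2 satisfied
(3,3)N 2/2 satisfied
All meet the threshold, so the configuration is stable.

Yes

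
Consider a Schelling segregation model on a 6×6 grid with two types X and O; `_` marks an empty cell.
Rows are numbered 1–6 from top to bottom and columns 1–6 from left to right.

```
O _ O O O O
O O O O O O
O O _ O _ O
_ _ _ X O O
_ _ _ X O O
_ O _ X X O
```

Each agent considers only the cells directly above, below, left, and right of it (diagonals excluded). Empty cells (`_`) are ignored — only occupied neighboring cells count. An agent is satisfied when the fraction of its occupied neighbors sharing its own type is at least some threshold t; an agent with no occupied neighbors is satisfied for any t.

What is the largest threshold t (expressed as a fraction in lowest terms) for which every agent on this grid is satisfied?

1/3

Row 1: (1,1)O 1/1 · (1,3)O 2/2 · (1,4)O 3/3 · (1,5)O 3/3 · (1,6)O 2/2
Row 2: (2,1)O 3/3 · (2,2)O 3/3 · (2,3)O 3/3 · (2,4)O 4/4 · (2,5)O 3/3 · (2,6)O 3/3
Row 3: (3,1)O 2/2 · (3,2)O 2/2 · (3,4)O 1/2 · (3,6)O 2/2
Row 4: (4,4)X 1/3 · (4,5)O 2/3 · (4,6)O 3/3
Row 5: (5,4)X 2/3 · (5,5)O 2/4 · (5,6)O 3/3
Row 6: (6,2)O — no occupied neighbors · (6,4)X 2/2 · (6,5)X 1/3 · (6,6)O 1/2
The smallest same-type fraction is 1/3 at (4,4), which reduces to 1/3. Any threshold above that leaves this agent unsatisfied.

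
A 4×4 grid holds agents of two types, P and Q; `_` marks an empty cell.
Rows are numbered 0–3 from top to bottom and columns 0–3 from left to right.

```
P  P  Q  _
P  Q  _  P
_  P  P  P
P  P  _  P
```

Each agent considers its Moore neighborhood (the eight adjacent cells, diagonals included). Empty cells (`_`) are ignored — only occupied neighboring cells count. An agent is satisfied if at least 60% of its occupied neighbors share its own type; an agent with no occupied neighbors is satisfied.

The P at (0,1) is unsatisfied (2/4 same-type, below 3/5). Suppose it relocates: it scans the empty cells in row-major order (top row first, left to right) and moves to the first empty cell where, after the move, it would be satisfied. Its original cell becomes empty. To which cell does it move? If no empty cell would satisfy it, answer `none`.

Vacating (0,1). Empty cells in order:
  (0,3): 1/2 same-type → still unsatisfied.
  (1,2): 4/6 same-type → satisfied — stop here.

(1,2)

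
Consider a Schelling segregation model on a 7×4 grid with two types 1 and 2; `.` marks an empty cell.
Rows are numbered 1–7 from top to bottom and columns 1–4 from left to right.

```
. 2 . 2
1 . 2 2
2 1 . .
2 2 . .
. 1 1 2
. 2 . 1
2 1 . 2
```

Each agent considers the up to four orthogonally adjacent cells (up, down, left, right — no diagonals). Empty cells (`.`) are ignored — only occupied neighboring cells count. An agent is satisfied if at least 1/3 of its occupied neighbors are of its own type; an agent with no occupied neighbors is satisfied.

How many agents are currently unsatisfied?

(1,2)2 0/0 satisfied
(1,4)2 1/1 satisfied
(2,1)1 0/1 not
(2,3)2 1/1 satisfied
(2,4)2 2/2 satisfied
(3,1)2 1/3 satisfied
(3,2)1 0/2 not
(4,1)2 2/2 satisfied
(4,2)2 1/3 satisfied
(5,2)1 1/3 satisfied
(5,3)1 1/2 satisfied
(5,4)2 0/2 not
(6,2)2 0/2 not
(6,4)1 0/2 not
(7,1)2 0/1 not
(7,2)1 0/2 not
(7,4)2 0/1 not
Unsatisfied: (2,1), (3,2), (5,4), (6,2), (6,4), (7,1), (7,2), (7,4) — 8 in total.

8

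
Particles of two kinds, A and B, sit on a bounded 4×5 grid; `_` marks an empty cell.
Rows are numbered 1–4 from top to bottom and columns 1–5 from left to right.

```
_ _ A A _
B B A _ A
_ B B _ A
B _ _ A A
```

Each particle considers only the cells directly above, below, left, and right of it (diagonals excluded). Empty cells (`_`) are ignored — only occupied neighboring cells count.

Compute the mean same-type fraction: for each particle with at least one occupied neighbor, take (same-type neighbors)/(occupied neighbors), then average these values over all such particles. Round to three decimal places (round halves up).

Row 1: (1,3)A 2/2 · (1,4)A 1/1
Row 2: (2,1)B 1/1 · (2,2)B 2/3 · (2,3)A 1/3 · (2,5)A 1/1
Row 3: (3,2)B 2/2 · (3,3)B 1/2 · (3,5)A 2/2
Row 4: (4,1)B — no occupied neighbors · (4,4)A 1/1 · (4,5)A 2/2
Sum over 11 particles: 2/2 + 1/1 + 1/1 + 2/3 + 1/3 + 1/1 + 2/2 + 1/2 + 2/2 + 1/1 + 2/2 = 19/2; mean = 19/2 ÷ 11 = 19/22 = 0.863636… → 0.864.

0.864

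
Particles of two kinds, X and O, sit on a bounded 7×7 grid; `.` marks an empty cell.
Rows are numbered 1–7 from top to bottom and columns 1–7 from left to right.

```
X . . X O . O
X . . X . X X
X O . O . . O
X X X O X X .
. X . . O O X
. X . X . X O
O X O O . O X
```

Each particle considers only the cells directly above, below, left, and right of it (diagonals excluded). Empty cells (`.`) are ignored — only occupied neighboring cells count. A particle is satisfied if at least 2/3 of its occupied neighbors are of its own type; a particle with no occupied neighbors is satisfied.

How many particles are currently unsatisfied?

24

Row 1: (1,1)X 1/1 ✓ · (1,4)X 1/2 ✗ · (1,5)O 0/1 ✗ · (1,7)O 0/1 ✗
Row 2: (2,1)X 2/2 ✓ · (2,4)X 1/2 ✗ · (2,6)X 1/1 ✓ · (2,7)X 1/3 ✗
Row 3: (3,1)X 2/3 ✓ · (3,2)O 0/2 ✗ · (3,4)O 1/2 ✗ · (3,7)O 0/1 ✗
Row 4: (4,1)X 2/2 ✓ · (4,2)X 3/4 ✓ · (4,3)X 1/2 ✗ · (4,4)O 1/3 ✗ · (4,5)X 1/3 ✗ · (4,6)X 1/2 ✗
Row 5: (5,2)X 2/2 ✓ · (5,5)O 1/2 ✗ · (5,6)O 1/4 ✗ · (5,7)X 0/2 ✗
Row 6: (6,2)X 2/2 ✓ · (6,4)X 0/1 ✗ · (6,6)X 0/3 ✗ · (6,7)O 0/3 ✗
Row 7: (7,1)O 0/1 ✗ · (7,2)X 1/3 ✗ · (7,3)O 1/2 ✗ · (7,4)O 1/2 ✗ · (7,6)O 0/2 ✗ · (7,7)X 0/2 ✗
Unsatisfied: (1,4), (1,5), (1,7), (2,4), (2,7), (3,2), (3,4), (3,7), (4,3), (4,4), (4,5), (4,6), (5,5), (5,6), (5,7), (6,4), (6,6), (6,7), (7,1), (7,2), (7,3), (7,4), (7,6), (7,7) — 24 in total.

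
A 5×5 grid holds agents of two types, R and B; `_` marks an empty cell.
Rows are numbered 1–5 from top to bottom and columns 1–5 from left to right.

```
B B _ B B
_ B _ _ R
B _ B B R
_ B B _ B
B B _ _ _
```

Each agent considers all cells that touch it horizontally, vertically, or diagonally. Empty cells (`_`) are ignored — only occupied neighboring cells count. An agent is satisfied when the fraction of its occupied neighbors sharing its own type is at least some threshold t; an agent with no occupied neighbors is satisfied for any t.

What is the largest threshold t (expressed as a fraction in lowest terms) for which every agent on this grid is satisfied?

Row 1: (1,1)B 2/2 · (1,2)B 2/2 · (1,4)B 1/2 · (1,5)B 1/2
Row 2: (2,2)B 4/4 · (2,5)R 1/4
Row 3: (3,1)B 2/2 · (3,3)B 4/4 · (3,4)B 3/5 · (3,5)R 1/3
Row 4: (4,2)B 5/5 · (4,3)B 4/4 · (4,5)B 1/2
Row 5: (5,1)B 2/2 · (5,2)B 3/3
The smallest same-type fraction is 1/4 at (2,5), which reduces to 1/4. Any threshold above that leaves this agent unsatisfied.

1/4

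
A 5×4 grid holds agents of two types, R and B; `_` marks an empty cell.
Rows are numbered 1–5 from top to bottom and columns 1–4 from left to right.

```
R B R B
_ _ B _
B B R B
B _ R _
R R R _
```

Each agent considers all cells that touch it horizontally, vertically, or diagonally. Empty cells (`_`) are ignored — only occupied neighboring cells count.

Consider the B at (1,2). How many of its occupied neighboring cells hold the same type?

1

Occupied neighbors of (1,2): (1,1)=R, (1,3)=R, (2,3)=B.
Same type (B): 1 of 3.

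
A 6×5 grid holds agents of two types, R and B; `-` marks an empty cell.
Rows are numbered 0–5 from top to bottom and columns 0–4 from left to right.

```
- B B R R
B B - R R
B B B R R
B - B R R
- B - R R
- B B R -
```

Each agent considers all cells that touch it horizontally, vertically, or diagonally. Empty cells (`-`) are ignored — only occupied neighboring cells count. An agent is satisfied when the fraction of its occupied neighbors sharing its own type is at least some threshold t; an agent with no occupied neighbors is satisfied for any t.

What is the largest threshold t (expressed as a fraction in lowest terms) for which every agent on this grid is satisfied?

1/2

Row 0: (0,1)B 3/3 · (0,2)B 2/4 · (0,3)R 3/4 · (0,4)R 3/3
Row 1: (1,0)B 4/4 · (1,1)B 6/6 · (1,3)R 5/7 · (1,4)R 5/5
Row 2: (2,0)B 4/4 · (2,1)B 6/6 · (2,2)B 3/6 · (2,3)R 5/7 · (2,4)R 5/5
Row 3: (3,0)B 3/3 · (3,2)B 3/6 · (3,3)R 5/7 · (3,4)R 5/5
Row 4: (4,1)B 4/4 · (4,3)R 4/6 · (4,4)R 4/4
Row 5: (5,1)B 2/2 · (5,2)B 2/4 · (5,3)R 2/3
The smallest same-type fraction is 2/4 at (0,2), which reduces to 1/2. Any threshold above that leaves this agent unsatisfied.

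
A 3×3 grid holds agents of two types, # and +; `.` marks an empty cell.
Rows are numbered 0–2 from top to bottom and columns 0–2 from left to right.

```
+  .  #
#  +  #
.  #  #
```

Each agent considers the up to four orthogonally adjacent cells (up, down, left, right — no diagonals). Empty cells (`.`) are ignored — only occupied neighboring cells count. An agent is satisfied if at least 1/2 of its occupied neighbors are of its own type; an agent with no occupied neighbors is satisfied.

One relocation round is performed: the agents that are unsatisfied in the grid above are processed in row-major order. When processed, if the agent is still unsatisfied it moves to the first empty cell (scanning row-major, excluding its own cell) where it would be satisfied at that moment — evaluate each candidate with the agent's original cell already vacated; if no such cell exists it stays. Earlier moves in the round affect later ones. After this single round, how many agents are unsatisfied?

0

Initially unsatisfied (in order): (0,0), (1,0), (1,1).
  (0,0) → (0,1).
  (1,0) → (2,0).
  (1,1) → (0,0).
Resulting grid:
+ + #
. . #
# # #
All satisfied now.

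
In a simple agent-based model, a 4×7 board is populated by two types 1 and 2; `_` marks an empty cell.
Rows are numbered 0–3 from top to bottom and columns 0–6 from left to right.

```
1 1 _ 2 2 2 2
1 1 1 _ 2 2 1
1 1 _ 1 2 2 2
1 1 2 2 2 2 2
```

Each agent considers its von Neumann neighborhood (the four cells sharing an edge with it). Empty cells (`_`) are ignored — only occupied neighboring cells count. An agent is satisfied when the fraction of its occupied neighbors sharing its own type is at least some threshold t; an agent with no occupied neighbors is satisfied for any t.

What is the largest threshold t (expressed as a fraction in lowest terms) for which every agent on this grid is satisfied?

0/1

Row 0: (0,0)1 2/2 · (0,1)1 2/2 · (0,3)2 1/1 · (0,4)2 3/3 · (0,5)2 3/3 · (0,6)2 1/2
Row 1: (1,0)1 3/3 · (1,1)1 4/4 · (1,2)1 1/1 · (1,4)2 3/3 · (1,5)2 3/4 · (1,6)1 0/3
Row 2: (2,0)1 3/3 · (2,1)1 3/3 · (2,3)1 0/2 · (2,4)2 3/4 · (2,5)2 4/4 · (2,6)2 2/3
Row 3: (3,0)1 2/2 · (3,1)1 2/3 · (3,2)2 1/2 · (3,3)2 2/3 · (3,4)2 3/3 · (3,5)2 3/3 · (3,6)2 2/2
The smallest same-type fraction is 0/3 at (1,6), which reduces to 0/1. Any threshold above that leaves this agent unsatisfied.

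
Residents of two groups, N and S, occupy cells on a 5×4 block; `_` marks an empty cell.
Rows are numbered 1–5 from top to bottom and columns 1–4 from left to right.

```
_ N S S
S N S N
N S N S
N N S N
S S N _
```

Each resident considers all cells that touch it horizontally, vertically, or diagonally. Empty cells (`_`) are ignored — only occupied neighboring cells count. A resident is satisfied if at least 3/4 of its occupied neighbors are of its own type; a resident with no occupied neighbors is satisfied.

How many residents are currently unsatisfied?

18

(1,2)N 1/4 ✗
(1,3)S 2/5 ✗
(1,4)S 2/3 ✗
(2,1)S 1/4 ✗
(2,2)N 3/7 ✗
(2,3)S 4/8 ✗
(2,4)N 1/5 ✗
(3,1)N 3/5 ✗
(3,2)S 3/8 ✗
(3,3)N 4/8 ✗
(3,4)S 2/5 ✗
(4,1)N 2/5 ✗
(4,2)N 4/8 ✗
(4,3)S 3/7 ✗
(4,4)N 2/4 ✗
(5,1)S 1/3 ✗
(5,2)S 2/5 ✗
(5,3)N 2/4 ✗
Unsatisfied: (1,2), (1,3), (1,4), (2,1), (2,2), (2,3), (2,4), (3,1), (3,2), (3,3), (3,4), (4,1), (4,2), (4,3), (4,4), (5,1), (5,2), (5,3) — 18 in total.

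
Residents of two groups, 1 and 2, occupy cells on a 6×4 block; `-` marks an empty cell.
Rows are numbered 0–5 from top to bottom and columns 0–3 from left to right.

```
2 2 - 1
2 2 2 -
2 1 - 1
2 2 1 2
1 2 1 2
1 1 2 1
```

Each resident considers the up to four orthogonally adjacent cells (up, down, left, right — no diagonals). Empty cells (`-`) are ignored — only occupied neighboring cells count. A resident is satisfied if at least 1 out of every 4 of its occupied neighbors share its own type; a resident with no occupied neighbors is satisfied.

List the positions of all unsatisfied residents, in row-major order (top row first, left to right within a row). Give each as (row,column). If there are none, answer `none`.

Row 0: (0,0)2 2/2 ok · (0,1)2 2/2 ok · (0,3)1 0/0 ok
Row 1: (1,0)2 3/3 ok · (1,1)2 3/4 ok · (1,2)2 1/1 ok
Row 2: (2,0)2 2/3 ok · (2,1)1 0/3 unhappy · (2,3)1 0/1 unhappy
Row 3: (3,0)2 2/3 ok · (3,1)2 2/4 ok · (3,2)1 1/3 ok · (3,3)2 1/3 ok
Row 4: (4,0)1 1/3 ok · (4,1)2 1/4 ok · (4,2)1 1/4 ok · (4,3)2 1/3 ok
Row 5: (5,0)1 2/2 ok · (5,1)1 1/3 ok · (5,2)2 0/3 unhappy · (5,3)1 0/2 unhappy

(2,1), (2,3), (5,2), (5,3)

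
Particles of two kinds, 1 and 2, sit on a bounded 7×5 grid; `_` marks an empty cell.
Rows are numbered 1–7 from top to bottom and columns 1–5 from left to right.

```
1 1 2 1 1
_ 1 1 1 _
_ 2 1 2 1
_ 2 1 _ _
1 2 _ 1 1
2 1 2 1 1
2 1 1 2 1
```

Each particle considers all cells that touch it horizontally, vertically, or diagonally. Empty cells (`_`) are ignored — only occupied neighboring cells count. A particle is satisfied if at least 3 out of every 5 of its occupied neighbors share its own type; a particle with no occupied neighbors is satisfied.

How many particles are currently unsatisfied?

15

(1,1)1 2/2 satisfied
(1,2)1 3/4 satisfied
(1,3)2 0/5 not
(1,4)1 3/4 satisfied
(1,5)1 2/2 satisfied
(2,2)1 4/6 satisfied
(2,3)1 5/8 satisfied
(2,4)1 5/7 satisfied
(3,2)2 1/5 not
(3,3)1 4/7 not
(3,4)2 0/5 not
(3,5)1 1/2 not
(4,2)2 2/5 not
(4,3)1 2/6 not
(5,1)1 1/4 not
(5,2)2 3/6 not
(5,4)1 4/5 satisfied
(5,5)1 3/3 satisfied
(6,1)2 2/5 not
(6,2)1 3/7 not
(6,3)2 2/7 not
(6,4)1 5/7 satisfied
(6,5)1 4/5 satisfied
(7,1)2 1/3 not
(7,2)1 2/5 not
(7,3)1 3/5 satisfied
(7,4)2 1/5 not
(7,5)1 2/3 satisfied
Unsatisfied: (1,3), (3,2), (3,3), (3,4), (3,5), (4,2), (4,3), (5,1), (5,2), (6,1), (6,2), (6,3), (7,1), (7,2), (7,4) — 15 in total.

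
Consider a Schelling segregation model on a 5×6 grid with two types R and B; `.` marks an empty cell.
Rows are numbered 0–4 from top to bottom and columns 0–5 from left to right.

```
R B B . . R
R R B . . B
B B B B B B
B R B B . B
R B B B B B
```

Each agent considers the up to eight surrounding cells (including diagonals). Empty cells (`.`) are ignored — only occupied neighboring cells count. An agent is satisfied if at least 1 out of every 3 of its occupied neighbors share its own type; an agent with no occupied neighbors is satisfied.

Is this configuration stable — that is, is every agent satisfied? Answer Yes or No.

Row 0: (0,0)R 2/3 satisfied · (0,1)B 2/5 satisfied · (0,2)B 2/3 satisfied · (0,5)R 0/1 not
Row 1: (1,0)R 2/5 satisfied · (1,1)R 2/8 not · (1,2)B 5/6 satisfied · (1,5)B 2/3 satisfied
Row 2: (2,0)B 2/5 satisfied · (2,1)B 5/8 satisfied · (2,2)B 5/7 satisfied · (2,3)B 5/5 satisfied · (2,4)B 5/5 satisfied · (2,5)B 3/3 satisfied
Row 3: (3,0)B 3/5 satisfied · (3,1)R 1/8 not · (3,2)B 7/8 satisfied · (3,3)B 7/7 satisfied · (3,5)B 4/4 satisfied
Row 4: (4,0)R 1/3 satisfied · (4,1)B 3/5 satisfied · (4,2)B 4/5 satisfied · (4,3)B 4/4 satisfied · (4,4)B 4/4 satisfied · (4,5)B 2/2 satisfied
For instance (0,5) has only 0/1 same-type neighbors, below 1/3.

No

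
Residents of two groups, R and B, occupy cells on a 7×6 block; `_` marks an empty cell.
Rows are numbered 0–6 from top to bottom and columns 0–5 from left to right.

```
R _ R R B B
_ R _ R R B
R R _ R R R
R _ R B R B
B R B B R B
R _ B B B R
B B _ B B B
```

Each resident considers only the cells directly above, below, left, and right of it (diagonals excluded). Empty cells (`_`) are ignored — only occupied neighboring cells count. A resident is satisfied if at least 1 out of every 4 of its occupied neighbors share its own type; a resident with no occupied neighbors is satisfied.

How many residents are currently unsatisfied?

5

(0,0)R 0/0 satisfied
(0,2)R 1/1 satisfied
(0,3)R 2/3 satisfied
(0,4)B 1/3 satisfied
(0,5)B 2/2 satisfied
(1,1)R 1/1 satisfied
(1,3)R 3/3 satisfied
(1,4)R 2/4 satisfied
(1,5)B 1/3 satisfied
(2,0)R 2/2 satisfied
(2,1)R 2/2 satisfied
(2,3)R 2/3 satisfied
(2,4)R 4/4 satisfied
(2,5)R 1/3 satisfied
(3,0)R 1/2 satisfied
(3,2)R 0/2 not
(3,3)B 1/4 satisfied
(3,4)R 2/4 satisfied
(3,5)B 1/3 satisfied
(4,0)B 0/3 not
(4,1)R 0/2 not
(4,2)B 2/4 satisfied
(4,3)B 3/4 satisfied
(4,4)R 1/4 satisfied
(4,5)B 1/3 satisfied
(5,0)R 0/2 not
(5,2)B 2/2 satisfied
(5,3)B 4/4 satisfied
(5,4)B 2/4 satisfied
(5,5)R 0/3 not
(6,0)B 1/2 satisfied
(6,1)B 1/1 satisfied
(6,3)B 2/2 satisfied
(6,4)B 3/3 satisfied
(6,5)B 1/2 satisfied
Unsatisfied: (3,2), (4,0), (4,1), (5,0), (5,5) — 5 in total.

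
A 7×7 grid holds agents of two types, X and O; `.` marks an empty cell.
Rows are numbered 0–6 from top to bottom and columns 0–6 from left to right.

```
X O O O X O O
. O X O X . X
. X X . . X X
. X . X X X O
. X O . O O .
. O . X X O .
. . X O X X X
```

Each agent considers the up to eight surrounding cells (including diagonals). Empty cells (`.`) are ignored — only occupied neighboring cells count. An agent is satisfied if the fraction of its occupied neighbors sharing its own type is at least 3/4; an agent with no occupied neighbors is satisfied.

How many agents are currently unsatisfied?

Row 0: (0,0)X 0/2 unhappy · (0,1)O 2/4 unhappy · (0,2)O 4/5 ok · (0,3)O 2/5 unhappy · (0,4)X 1/4 unhappy · (0,5)O 1/4 unhappy · (0,6)O 1/2 unhappy
Row 1: (1,1)O 2/6 unhappy · (1,2)X 2/7 unhappy · (1,3)O 2/6 unhappy · (1,4)X 2/5 unhappy · (1,6)X 2/4 unhappy
Row 2: (2,1)X 3/4 ok · (2,2)X 4/6 unhappy · (2,5)X 5/6 ok · (2,6)X 3/4 ok
Row 3: (3,1)X 3/4 ok · (3,3)X 2/4 unhappy · (3,4)X 3/5 unhappy · (3,5)X 3/6 unhappy · (3,6)O 1/4 unhappy
Row 4: (4,1)X 1/3 unhappy · (4,2)O 1/5 unhappy · (4,4)O 2/7 unhappy · (4,5)O 3/6 unhappy
Row 5: (5,1)O 1/3 unhappy · (5,3)X 3/6 unhappy · (5,4)X 3/7 unhappy · (5,5)O 2/6 unhappy
Row 6: (6,2)X 1/3 unhappy · (6,3)O 0/4 unhappy · (6,4)X 3/5 unhappy · (6,5)X 3/4 ok · (6,6)X 1/2 unhappy
Unsatisfied: (0,0), (0,1), (0,3), (0,4), (0,5), (0,6), (1,1), (1,2), (1,3), (1,4), (1,6), (2,2), (3,3), (3,4), (3,5), (3,6), (4,1), (4,2), (4,4), (4,5), (5,1), (5,3), (5,4), (5,5), (6,2), (6,3), (6,4), (6,6) — 28 in total.

28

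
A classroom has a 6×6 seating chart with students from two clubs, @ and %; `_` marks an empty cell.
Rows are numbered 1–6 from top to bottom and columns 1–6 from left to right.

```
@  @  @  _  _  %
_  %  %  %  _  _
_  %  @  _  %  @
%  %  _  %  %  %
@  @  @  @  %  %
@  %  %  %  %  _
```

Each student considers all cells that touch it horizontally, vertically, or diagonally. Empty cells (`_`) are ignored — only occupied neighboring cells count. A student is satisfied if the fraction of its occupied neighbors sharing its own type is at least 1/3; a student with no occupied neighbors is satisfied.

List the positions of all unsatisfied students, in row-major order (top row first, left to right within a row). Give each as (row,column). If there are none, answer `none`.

Row 1: (1,1)@ 1/2 ok · (1,2)@ 2/4 ok · (1,3)@ 1/4 unhappy · (1,6)% 0/0 ok
Row 2: (2,2)% 2/6 ok · (2,3)% 3/6 ok · (2,4)% 2/4 ok
Row 3: (3,2)% 4/5 ok · (3,3)@ 0/6 unhappy · (3,5)% 4/5 ok · (3,6)@ 0/3 unhappy
Row 4: (4,1)% 2/4 ok · (4,2)% 2/6 ok · (4,4)% 3/6 ok · (4,5)% 5/7 ok · (4,6)% 4/5 ok
Row 5: (5,1)@ 2/5 ok · (5,2)@ 3/7 ok · (5,3)@ 2/7 unhappy · (5,4)@ 1/7 unhappy · (5,5)% 6/7 ok · (5,6)% 4/4 ok
Row 6: (6,1)@ 2/3 ok · (6,2)% 1/5 unhappy · (6,3)% 2/5 ok · (6,4)% 3/5 ok · (6,5)% 3/4 ok

(1,3), (3,3), (3,6), (5,3), (5,4), (6,2)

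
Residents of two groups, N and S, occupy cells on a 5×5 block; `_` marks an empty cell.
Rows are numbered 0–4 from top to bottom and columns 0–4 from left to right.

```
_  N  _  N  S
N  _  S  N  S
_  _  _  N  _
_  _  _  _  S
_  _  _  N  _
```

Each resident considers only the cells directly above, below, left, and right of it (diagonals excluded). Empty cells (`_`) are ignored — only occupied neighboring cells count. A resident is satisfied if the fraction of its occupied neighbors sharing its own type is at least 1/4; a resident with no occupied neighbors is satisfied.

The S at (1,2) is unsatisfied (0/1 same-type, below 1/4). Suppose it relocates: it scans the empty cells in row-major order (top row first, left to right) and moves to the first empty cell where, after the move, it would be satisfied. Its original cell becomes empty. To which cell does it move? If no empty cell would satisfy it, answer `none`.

(2,1)

Vacating (1,2). Empty cells in order:
  (0,0): 0/2 same-type → still unsatisfied.
  (0,2): 0/2 same-type → still unsatisfied.
  (1,1): 0/2 same-type → still unsatisfied.
  (2,0): 0/1 same-type → still unsatisfied.
  (2,1): 0/0 same-type → satisfied — stop here.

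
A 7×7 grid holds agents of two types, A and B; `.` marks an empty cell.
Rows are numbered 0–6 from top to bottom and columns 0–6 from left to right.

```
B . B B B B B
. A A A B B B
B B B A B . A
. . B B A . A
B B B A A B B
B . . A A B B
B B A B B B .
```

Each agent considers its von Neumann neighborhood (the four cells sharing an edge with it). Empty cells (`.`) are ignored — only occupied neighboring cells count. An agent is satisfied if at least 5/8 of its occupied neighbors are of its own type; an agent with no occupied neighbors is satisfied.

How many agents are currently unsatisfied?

16

Row 0: (0,0)B 0/0 satisfied · (0,2)B 1/2 not · (0,3)B 2/3 satisfied · (0,4)B 3/3 satisfied · (0,5)B 3/3 satisfied · (0,6)B 2/2 satisfied
Row 1: (1,1)A 1/2 not · (1,2)A 2/4 not · (1,3)A 2/4 not · (1,4)B 3/4 satisfied · (1,5)B 3/3 satisfied · (1,6)B 2/3 satisfied
Row 2: (2,0)B 1/1 satisfied · (2,1)B 2/3 satisfied · (2,2)B 2/4 not · (2,3)A 1/4 not · (2,4)B 1/3 not · (2,6)A 1/2 not
Row 3: (3,2)B 3/3 satisfied · (3,3)B 1/4 not · (3,4)A 1/3 not · (3,6)A 1/2 not
Row 4: (4,0)B 2/2 satisfied · (4,1)B 2/2 satisfied · (4,2)B 2/3 satisfied · (4,3)A 2/4 not · (4,4)A 3/4 satisfied · (4,5)B 2/3 satisfied · (4,6)B 2/3 satisfied
Row 5: (5,0)B 2/2 satisfied · (5,3)A 2/3 satisfied · (5,4)A 2/4 not · (5,5)B 3/4 satisfied · (5,6)B 2/2 satisfied
Row 6: (6,0)B 2/2 satisfied · (6,1)B 1/2 not · (6,2)A 0/2 not · (6,3)B 1/3 not · (6,4)B 2/3 satisfied · (6,5)B 2/2 satisfied
Unsatisfied: (0,2), (1,1), (1,2), (1,3), (2,2), (2,3), (2,4), (2,6), (3,3), (3,4), (3,6), (4,3), (5,4), (6,1), (6,2), (6,3) — 16 in total.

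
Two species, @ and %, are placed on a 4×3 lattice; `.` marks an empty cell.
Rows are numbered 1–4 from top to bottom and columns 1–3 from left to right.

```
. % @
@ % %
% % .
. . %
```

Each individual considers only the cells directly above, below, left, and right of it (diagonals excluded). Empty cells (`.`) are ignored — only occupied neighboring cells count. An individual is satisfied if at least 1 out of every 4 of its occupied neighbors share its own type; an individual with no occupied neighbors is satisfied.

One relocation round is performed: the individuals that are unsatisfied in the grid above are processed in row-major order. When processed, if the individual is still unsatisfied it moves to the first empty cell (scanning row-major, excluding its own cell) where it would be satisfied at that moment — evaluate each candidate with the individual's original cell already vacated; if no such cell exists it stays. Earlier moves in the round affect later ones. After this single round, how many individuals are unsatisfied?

Initially unsatisfied (in order): (1,3), (2,1).
  (1,3) → (1,1).
  (2,1): now satisfied by earlier moves; stays.
Resulting grid:
@ % .
@ % %
% % .
. . %
All satisfied now.

0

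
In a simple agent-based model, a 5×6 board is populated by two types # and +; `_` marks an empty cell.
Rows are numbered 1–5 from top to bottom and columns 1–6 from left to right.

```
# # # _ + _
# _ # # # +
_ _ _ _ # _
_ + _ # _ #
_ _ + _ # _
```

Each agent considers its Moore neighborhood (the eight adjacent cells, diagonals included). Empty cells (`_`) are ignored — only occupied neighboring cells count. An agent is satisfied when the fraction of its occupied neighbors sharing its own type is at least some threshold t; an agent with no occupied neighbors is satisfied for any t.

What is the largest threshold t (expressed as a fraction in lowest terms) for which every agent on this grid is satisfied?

(1,1)# 2/2
(1,2)# 4/4
(1,3)# 3/3
(1,5)+ 1/3
(2,1)# 2/2
(2,3)# 3/3
(2,4)# 4/5
(2,5)# 2/4
(2,6)+ 1/3
(3,5)# 4/5
(4,2)+ 1/1
(4,4)# 2/3
(4,6)# 2/2
(5,3)+ 1/2
(5,5)# 2/2
The smallest same-type fraction is 1/3 at (1,5), which reduces to 1/3. Any threshold above that leaves this agent unsatisfied.

1/3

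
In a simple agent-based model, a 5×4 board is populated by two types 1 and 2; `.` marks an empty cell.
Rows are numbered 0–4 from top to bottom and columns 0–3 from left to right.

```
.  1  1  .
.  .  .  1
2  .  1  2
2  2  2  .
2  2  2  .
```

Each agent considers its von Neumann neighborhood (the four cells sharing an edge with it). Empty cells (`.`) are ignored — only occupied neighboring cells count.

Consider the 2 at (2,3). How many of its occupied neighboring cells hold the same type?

Occupied neighbors of (2,3): (1,3)=1, (2,2)=1.
Same type (2): 0 of 2.

0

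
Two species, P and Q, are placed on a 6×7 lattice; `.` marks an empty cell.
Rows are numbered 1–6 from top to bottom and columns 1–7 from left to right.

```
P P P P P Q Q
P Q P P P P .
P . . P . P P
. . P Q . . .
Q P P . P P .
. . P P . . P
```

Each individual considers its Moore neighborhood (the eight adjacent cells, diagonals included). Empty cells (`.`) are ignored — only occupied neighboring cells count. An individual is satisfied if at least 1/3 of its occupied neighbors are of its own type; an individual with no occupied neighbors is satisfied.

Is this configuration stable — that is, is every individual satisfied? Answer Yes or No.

Row 1: (1,1)P 2/3 ok · (1,2)P 4/5 ok · (1,3)P 4/5 ok · (1,4)P 5/5 ok · (1,5)P 4/5 ok · (1,6)Q 1/4 unhappy · (1,7)Q 1/2 ok
Row 2: (2,1)P 3/4 ok · (2,2)Q 0/6 unhappy · (2,3)P 5/6 ok · (2,4)P 6/6 ok · (2,5)P 6/7 ok · (2,6)P 4/6 ok
Row 3: (3,1)P 1/2 ok · (3,4)P 4/5 ok · (3,6)P 3/3 ok · (3,7)P 2/2 ok
Row 4: (4,3)P 3/4 ok · (4,4)Q 0/4 unhappy
Row 5: (5,1)Q 0/1 unhappy · (5,2)P 3/4 ok · (5,3)P 4/5 ok · (5,5)P 2/3 ok · (5,6)P 2/2 ok
Row 6: (6,3)P 3/3 ok · (6,4)P 3/3 ok · (6,7)P 1/1 ok
For instance (1,6) has only 1/4 same-type neighbors, below 1/3.

No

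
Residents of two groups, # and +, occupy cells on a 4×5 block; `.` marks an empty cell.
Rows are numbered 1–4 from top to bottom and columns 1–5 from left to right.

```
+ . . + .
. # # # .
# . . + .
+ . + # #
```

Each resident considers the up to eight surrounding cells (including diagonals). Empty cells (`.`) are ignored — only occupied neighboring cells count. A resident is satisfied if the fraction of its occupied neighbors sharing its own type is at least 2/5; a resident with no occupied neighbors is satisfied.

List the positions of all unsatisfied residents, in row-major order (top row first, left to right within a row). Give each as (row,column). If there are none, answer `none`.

(1,1), (1,4), (2,4), (3,4), (4,1), (4,4)

(1,1)+ 0/1 ✗
(1,4)+ 0/2 ✗
(2,2)# 2/3 ✓
(2,3)# 2/4 ✓
(2,4)# 1/3 ✗
(3,1)# 1/2 ✓
(3,4)+ 1/5 ✗
(4,1)+ 0/1 ✗
(4,3)+ 1/2 ✓
(4,4)# 1/3 ✗
(4,5)# 1/2 ✓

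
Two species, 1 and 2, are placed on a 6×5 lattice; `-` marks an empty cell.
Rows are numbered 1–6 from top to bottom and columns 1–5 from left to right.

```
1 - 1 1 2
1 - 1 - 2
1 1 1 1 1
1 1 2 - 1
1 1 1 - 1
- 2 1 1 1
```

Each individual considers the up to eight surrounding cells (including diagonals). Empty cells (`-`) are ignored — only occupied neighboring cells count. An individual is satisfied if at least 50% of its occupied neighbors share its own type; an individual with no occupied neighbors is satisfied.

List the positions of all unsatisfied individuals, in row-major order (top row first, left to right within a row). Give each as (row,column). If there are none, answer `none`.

(2,5), (4,3), (6,2)

Row 1: (1,1)1 1/1 ok · (1,3)1 2/2 ok · (1,4)1 2/4 ok · (1,5)2 1/2 ok
Row 2: (2,1)1 3/3 ok · (2,3)1 5/5 ok · (2,5)2 1/4 unhappy
Row 3: (3,1)1 4/4 ok · (3,2)1 6/7 ok · (3,3)1 4/5 ok · (3,4)1 4/6 ok · (3,5)1 2/3 ok
Row 4: (4,1)1 5/5 ok · (4,2)1 7/8 ok · (4,3)2 0/6 unhappy · (4,5)1 3/3 ok
Row 5: (5,1)1 3/4 ok · (5,2)1 5/7 ok · (5,3)1 4/6 ok · (5,5)1 3/3 ok
Row 6: (6,2)2 0/4 unhappy · (6,3)1 3/4 ok · (6,4)1 4/4 ok · (6,5)1 2/2 ok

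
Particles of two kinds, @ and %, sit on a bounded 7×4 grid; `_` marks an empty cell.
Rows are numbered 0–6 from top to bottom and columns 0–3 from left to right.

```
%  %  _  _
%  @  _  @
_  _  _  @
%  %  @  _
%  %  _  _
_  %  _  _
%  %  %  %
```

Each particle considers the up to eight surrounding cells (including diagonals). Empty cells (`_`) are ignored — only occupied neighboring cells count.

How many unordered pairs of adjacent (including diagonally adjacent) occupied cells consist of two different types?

5

Scan each occupied cell's neighbors to the right and below (and the two forward diagonals) so each pair is counted once.
From row 0: 2 unlike of 5 pairs (running 2/5).
From row 1: 1 unlike of 2 pairs (running 3/7).
From row 2: 0 unlike of 1 pairs (running 3/8).
From row 3: 2 unlike of 7 pairs (running 5/15).
From row 4: 0 unlike of 3 pairs (running 5/18).
From row 5: 0 unlike of 3 pairs (running 5/21).
From row 6: 0 unlike of 3 pairs (running 5/24).
Total adjacent occupied pairs: 24; unlike-type pairs: 5.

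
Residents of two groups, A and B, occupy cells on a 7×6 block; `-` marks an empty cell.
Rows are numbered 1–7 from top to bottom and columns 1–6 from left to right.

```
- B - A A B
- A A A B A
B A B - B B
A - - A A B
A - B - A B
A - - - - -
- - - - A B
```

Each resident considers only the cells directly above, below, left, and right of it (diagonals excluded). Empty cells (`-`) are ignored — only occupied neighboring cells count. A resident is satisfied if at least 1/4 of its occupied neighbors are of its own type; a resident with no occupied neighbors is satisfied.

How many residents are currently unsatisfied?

Row 1: (1,2)B 0/1 unhappy · (1,4)A 2/2 ok · (1,5)A 1/3 ok · (1,6)B 0/2 unhappy
Row 2: (2,2)A 2/3 ok · (2,3)A 2/3 ok · (2,4)A 2/3 ok · (2,5)B 1/4 ok · (2,6)A 0/3 unhappy
Row 3: (3,1)B 0/2 unhappy · (3,2)A 1/3 ok · (3,3)B 0/2 unhappy · (3,5)B 2/3 ok · (3,6)B 2/3 ok
Row 4: (4,1)A 1/2 ok · (4,4)A 1/1 ok · (4,5)A 2/4 ok · (4,6)B 2/3 ok
Row 5: (5,1)A 2/2 ok · (5,3)B 0/0 ok · (5,5)A 1/2 ok · (5,6)B 1/2 ok
Row 6: (6,1)A 1/1 ok
Row 7: (7,5)A 0/1 unhappy · (7,6)B 0/1 unhappy
Unsatisfied: (1,2), (1,6), (2,6), (3,1), (3,3), (7,5), (7,6) — 7 in total.

7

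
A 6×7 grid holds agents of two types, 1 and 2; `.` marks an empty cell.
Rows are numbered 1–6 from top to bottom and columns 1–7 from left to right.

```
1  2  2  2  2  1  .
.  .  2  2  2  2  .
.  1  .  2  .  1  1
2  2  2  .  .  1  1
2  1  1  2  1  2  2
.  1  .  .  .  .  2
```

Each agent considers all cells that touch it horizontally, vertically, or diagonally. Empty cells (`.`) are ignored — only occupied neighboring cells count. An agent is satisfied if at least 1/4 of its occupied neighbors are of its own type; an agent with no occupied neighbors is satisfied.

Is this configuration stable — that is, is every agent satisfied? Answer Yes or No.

(1,1)1 0/1 ✗
(1,2)2 2/3 ✓
(1,3)2 4/4 ✓
(1,4)2 5/5 ✓
(1,5)2 4/5 ✓
(1,6)1 0/3 ✗
(2,3)2 5/6 ✓
(2,4)2 6/6 ✓
(2,5)2 5/7 ✓
(2,6)2 2/5 ✓
(3,2)1 0/4 ✗
(3,4)2 4/4 ✓
(3,6)1 3/5 ✓
(3,7)1 3/4 ✓
(4,1)2 2/4 ✓
(4,2)2 3/6 ✓
(4,3)2 3/6 ✓
(4,6)1 4/6 ✓
(4,7)1 3/5 ✓
(5,1)2 2/4 ✓
(5,2)1 2/6 ✓
(5,3)1 2/5 ✓
(5,4)2 1/3 ✓
(5,5)1 1/3 ✓
(5,6)2 2/5 ✓
(5,7)2 2/4 ✓
(6,2)1 2/3 ✓
(6,7)2 2/2 ✓
For instance (1,1) has only 0/1 same-type neighbors, below 1/4.

No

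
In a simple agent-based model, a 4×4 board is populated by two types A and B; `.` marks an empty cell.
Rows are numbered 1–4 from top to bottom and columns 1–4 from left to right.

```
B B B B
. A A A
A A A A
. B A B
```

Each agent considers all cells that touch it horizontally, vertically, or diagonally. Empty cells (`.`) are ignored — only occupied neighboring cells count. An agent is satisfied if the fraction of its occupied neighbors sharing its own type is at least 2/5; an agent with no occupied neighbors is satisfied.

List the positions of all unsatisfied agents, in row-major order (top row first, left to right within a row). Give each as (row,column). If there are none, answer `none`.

(1,4), (4,2), (4,4)

(1,1)B 1/2 ok
(1,2)B 2/4 ok
(1,3)B 2/5 ok
(1,4)B 1/3 unhappy
(2,2)A 4/7 ok
(2,3)A 5/8 ok
(2,4)A 3/5 ok
(3,1)A 2/3 ok
(3,2)A 5/6 ok
(3,3)A 6/8 ok
(3,4)A 4/5 ok
(4,2)B 0/4 unhappy
(4,3)A 3/5 ok
(4,4)B 0/3 unhappy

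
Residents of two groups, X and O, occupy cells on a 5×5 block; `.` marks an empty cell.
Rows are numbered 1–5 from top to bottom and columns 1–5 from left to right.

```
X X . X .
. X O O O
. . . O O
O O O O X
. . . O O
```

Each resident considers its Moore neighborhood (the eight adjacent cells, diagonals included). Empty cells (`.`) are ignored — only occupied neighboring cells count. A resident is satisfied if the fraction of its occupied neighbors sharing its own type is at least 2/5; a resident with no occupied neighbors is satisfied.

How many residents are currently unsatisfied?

2

Row 1: (1,1)X 2/2 satisfied · (1,2)X 2/3 satisfied · (1,4)X 0/3 not
Row 2: (2,2)X 2/3 satisfied · (2,3)O 2/5 satisfied · (2,4)O 4/5 satisfied · (2,5)O 3/4 satisfied
Row 3: (3,4)O 6/7 satisfied · (3,5)O 4/5 satisfied
Row 4: (4,1)O 1/1 satisfied · (4,2)O 2/2 satisfied · (4,3)O 4/4 satisfied · (4,4)O 5/6 satisfied · (4,5)X 0/5 not
Row 5: (5,4)O 3/4 satisfied · (5,5)O 2/3 satisfied
Unsatisfied: (1,4), (4,5) — 2 in total.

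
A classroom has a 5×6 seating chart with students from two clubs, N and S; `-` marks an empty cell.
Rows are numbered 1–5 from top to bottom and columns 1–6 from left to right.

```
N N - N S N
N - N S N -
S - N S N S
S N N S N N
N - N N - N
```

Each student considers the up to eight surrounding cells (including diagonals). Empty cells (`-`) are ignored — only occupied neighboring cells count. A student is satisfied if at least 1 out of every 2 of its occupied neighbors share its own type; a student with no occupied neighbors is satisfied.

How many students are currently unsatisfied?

9

Row 1: (1,1)N 2/2 ok · (1,2)N 3/3 ok · (1,4)N 2/4 ok · (1,5)S 1/4 unhappy · (1,6)N 1/2 ok
Row 2: (2,1)N 2/3 ok · (2,3)N 3/5 ok · (2,4)S 2/7 unhappy · (2,5)N 3/7 unhappy
Row 3: (3,1)S 1/3 unhappy · (3,3)N 3/6 ok · (3,4)S 2/8 unhappy · (3,5)N 3/7 unhappy · (3,6)S 0/4 unhappy
Row 4: (4,1)S 1/3 unhappy · (4,2)N 4/6 ok · (4,3)N 4/6 ok · (4,4)S 1/7 unhappy · (4,5)N 4/7 ok · (4,6)N 3/4 ok
Row 5: (5,1)N 1/2 ok · (5,3)N 3/4 ok · (5,4)N 3/4 ok · (5,6)N 2/2 ok
Unsatisfied: (1,5), (2,4), (2,5), (3,1), (3,4), (3,5), (3,6), (4,1), (4,4) — 9 in total.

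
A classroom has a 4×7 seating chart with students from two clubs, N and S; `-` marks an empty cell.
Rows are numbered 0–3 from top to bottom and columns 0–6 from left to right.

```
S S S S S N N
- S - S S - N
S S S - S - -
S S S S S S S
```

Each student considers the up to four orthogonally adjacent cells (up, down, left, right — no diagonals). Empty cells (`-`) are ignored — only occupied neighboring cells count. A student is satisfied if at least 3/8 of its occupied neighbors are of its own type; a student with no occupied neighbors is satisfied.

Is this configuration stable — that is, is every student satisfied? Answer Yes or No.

Yes

Row 0: (0,0)S 1/1 satisfied · (0,1)S 3/3 satisfied · (0,2)S 2/2 satisfied · (0,3)S 3/3 satisfied · (0,4)S 2/3 satisfied · (0,5)N 1/2 satisfied · (0,6)N 2/2 satisfied
Row 1: (1,1)S 2/2 satisfied · (1,3)S 2/2 satisfied · (1,4)S 3/3 satisfied · (1,6)N 1/1 satisfied
Row 2: (2,0)S 2/2 satisfied · (2,1)S 4/4 satisfied · (2,2)S 2/2 satisfied · (2,4)S 2/2 satisfied
Row 3: (3,0)S 2/2 satisfied · (3,1)S 3/3 satisfied · (3,2)S 3/3 satisfied · (3,3)S 2/2 satisfied · (3,4)S 3/3 satisfied · (3,5)S 2/2 satisfied · (3,6)S 1/1 satisfied
All meet the threshold, so the configuration is stable.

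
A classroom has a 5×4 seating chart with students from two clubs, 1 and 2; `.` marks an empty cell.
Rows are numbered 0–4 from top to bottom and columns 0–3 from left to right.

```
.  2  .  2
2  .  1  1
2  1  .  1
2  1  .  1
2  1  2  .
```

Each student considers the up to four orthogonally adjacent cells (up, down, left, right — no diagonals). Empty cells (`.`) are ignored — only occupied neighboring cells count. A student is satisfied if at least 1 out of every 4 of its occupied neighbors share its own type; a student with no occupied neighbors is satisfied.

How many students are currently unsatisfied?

(0,1)2 0/0 ✓
(0,3)2 0/1 ✗
(1,0)2 1/1 ✓
(1,2)1 1/1 ✓
(1,3)1 2/3 ✓
(2,0)2 2/3 ✓
(2,1)1 1/2 ✓
(2,3)1 2/2 ✓
(3,0)2 2/3 ✓
(3,1)1 2/3 ✓
(3,3)1 1/1 ✓
(4,0)2 1/2 ✓
(4,1)1 1/3 ✓
(4,2)2 0/1 ✗
Unsatisfied: (0,3), (4,2) — 2 in total.

2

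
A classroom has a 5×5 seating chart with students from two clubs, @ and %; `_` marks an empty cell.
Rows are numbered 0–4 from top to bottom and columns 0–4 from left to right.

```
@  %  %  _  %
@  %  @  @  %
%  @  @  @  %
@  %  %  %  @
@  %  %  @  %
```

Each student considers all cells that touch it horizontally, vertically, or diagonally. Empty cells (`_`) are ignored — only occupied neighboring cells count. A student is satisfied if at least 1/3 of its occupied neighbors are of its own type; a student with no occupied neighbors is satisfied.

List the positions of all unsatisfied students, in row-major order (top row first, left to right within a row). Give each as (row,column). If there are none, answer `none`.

(4,3)

(0,0)@ 1/3 satisfied
(0,1)% 2/5 satisfied
(0,2)% 2/4 satisfied
(0,4)% 1/2 satisfied
(1,0)@ 2/5 satisfied
(1,1)% 3/8 satisfied
(1,2)@ 4/7 satisfied
(1,3)@ 3/7 satisfied
(1,4)% 2/4 satisfied
(2,0)% 2/5 satisfied
(2,1)@ 4/8 satisfied
(2,2)@ 4/8 satisfied
(2,3)@ 4/8 satisfied
(2,4)% 2/5 satisfied
(3,0)@ 2/5 satisfied
(3,1)% 4/8 satisfied
(3,2)% 4/8 satisfied
(3,3)% 4/8 satisfied
(3,4)@ 2/5 satisfied
(4,0)@ 1/3 satisfied
(4,1)% 3/5 satisfied
(4,2)% 4/5 satisfied
(4,3)@ 1/5 not
(4,4)% 1/3 satisfied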